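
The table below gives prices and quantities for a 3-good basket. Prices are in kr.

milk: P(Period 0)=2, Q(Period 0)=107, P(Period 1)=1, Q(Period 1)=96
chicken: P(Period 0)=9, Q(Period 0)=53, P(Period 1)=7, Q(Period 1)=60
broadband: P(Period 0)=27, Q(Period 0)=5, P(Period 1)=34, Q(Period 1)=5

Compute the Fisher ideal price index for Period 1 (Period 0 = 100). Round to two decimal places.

Laspeyres component (base-period weights):
ΣP(Period 1)Q(Period 0) = 1×107 + 7×53 + 34×5 = 107 + 371 + 170 = 648
ΣP(Period 0)Q(Period 0) = 2×107 + 9×53 + 27×5 = 214 + 477 + 135 = 826
L = 648 / 826 × 100 = 78.4504
Paasche component (current-period weights):
ΣP(Period 1)Q(Period 1) = 1×96 + 7×60 + 34×5 = 96 + 420 + 170 = 686
ΣP(Period 0)Q(Period 1) = 2×96 + 9×60 + 27×5 = 192 + 540 + 135 = 867
P = 686 / 867 × 100 = 79.1234
Fisher = √(L × P) = √(78.4504 × 79.1234) = 78.7862

78.79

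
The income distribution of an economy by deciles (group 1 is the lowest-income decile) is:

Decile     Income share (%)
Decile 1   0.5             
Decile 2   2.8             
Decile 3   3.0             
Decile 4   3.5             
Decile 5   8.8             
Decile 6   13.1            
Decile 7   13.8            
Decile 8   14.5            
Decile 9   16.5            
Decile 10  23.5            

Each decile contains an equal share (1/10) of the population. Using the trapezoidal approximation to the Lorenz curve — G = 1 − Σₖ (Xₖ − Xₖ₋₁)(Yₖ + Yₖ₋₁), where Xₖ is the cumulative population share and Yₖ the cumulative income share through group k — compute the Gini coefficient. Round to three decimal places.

Cumulative income shares Yₖ: 0.0050, 0.0330, 0.0630, 0.0980, 0.1860, 0.3170, 0.4550, 0.6000, 0.7650, 1.0000
Σ (Xₖ−Xₖ₋₁)(Yₖ+Yₖ₋₁) = (1/10)(0.0050+0.0000) + (1/10)(0.0330+0.0050) + (1/10)(0.0630+0.0330) + (1/10)(0.0980+0.0630) + (1/10)(0.1860+0.0980) + (1/10)(0.3170+0.1860) + (1/10)(0.4550+0.3170) + (1/10)(0.6000+0.4550) + (1/10)(0.7650+0.6000) + (1/10)(1.0000+0.7650)
  = 0.0005 + 0.0038 + 0.0096 + 0.0161 + 0.0284 + 0.0503 + 0.0772 + 0.1055 + 0.1365 + 0.1765 = 0.6044
G = 1 − 0.6044 = 0.3956

0.396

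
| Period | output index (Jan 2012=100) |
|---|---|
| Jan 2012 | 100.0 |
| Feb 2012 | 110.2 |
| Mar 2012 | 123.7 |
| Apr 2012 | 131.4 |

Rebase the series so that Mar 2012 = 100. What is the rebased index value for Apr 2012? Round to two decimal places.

Rebased(Apr 2012) = 131.4 / 123.7 × 100 = 106.2247

106.22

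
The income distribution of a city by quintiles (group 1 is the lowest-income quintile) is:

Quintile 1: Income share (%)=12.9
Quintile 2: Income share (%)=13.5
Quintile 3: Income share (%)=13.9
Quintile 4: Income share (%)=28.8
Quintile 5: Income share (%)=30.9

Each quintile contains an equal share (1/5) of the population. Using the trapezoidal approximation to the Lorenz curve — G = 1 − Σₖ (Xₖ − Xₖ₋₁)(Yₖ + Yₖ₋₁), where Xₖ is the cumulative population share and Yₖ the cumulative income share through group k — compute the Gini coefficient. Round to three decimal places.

0.205

Cumulative income shares Yₖ: 0.1290, 0.2640, 0.4030, 0.6910, 1.0000
Σ (Xₖ−Xₖ₋₁)(Yₖ+Yₖ₋₁) = (1/5)(0.1290+0.0000) + (1/5)(0.2640+0.1290) + (1/5)(0.4030+0.2640) + (1/5)(0.6910+0.4030) + (1/5)(1.0000+0.6910)
  = 0.0258 + 0.0786 + 0.1334 + 0.2188 + 0.3382 = 0.7948
G = 1 − 0.7948 = 0.2052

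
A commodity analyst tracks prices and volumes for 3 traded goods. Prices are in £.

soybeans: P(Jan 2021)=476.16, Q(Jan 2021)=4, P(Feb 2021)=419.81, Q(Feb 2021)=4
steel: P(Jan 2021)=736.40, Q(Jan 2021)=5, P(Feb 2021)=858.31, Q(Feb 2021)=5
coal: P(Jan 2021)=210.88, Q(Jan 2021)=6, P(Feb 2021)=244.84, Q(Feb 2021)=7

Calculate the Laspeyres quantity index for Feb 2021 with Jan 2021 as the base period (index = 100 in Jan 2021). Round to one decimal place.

Laspeyres quantity index uses base-period prices as weights.
ΣP(Jan 2021)·Q(Feb 2021) = 476.16×4 + 736.40×5 + 210.88×7 = 1904.64 + 3682 + 1476.16 = 7062.8
ΣP(Jan 2021)·Q(Jan 2021) = 476.16×4 + 736.40×5 + 210.88×6 = 1904.64 + 3682 + 1265.28 = 6851.92
Index = 7062.8 / 6851.92 × 100 = 103.0777

103.1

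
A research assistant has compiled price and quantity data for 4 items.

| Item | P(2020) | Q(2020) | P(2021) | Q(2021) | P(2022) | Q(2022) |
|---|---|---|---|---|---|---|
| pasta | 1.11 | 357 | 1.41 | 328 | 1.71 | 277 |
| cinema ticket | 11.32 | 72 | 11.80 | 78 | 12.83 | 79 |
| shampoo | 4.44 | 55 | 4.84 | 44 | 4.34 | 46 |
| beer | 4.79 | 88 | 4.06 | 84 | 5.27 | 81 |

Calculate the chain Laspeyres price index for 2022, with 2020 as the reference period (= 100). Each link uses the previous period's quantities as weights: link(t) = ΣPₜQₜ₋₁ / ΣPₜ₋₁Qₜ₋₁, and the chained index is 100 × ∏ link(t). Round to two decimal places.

119.34

Link 2020→2021:
ΣP(2021)Q(2020) = 1.41×357 + 11.80×72 + 4.84×55 + 4.06×88 = 503.37 + 849.6 + 266.2 + 357.28 = 1976.45
ΣP(2020)Q(2020) = 1.11×357 + 11.32×72 + 4.44×55 + 4.79×88 = 396.27 + 815.04 + 244.2 + 421.52 = 1877.03
link = 1976.45/1877.03 = 1.052967
Link 2021→2022:
ΣP(2022)Q(2021) = 1.71×328 + 12.83×78 + 4.34×44 + 5.27×84 = 560.88 + 1000.74 + 190.96 + 442.68 = 2195.26
ΣP(2021)Q(2021) = 1.41×328 + 11.80×78 + 4.84×44 + 4.06×84 = 462.48 + 920.4 + 212.96 + 341.04 = 1936.88
link = 2195.26/1936.88 = 1.133400
Chained index = 100 × 1.052967 × 1.133400 = 119.3433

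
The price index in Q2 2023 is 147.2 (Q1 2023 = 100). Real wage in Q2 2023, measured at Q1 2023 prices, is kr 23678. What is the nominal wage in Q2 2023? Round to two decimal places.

Nominal = Real × (Index/100) = 23678 × (147.2/100)
        = 23678 × 1.472 = 34854.0160

34854.02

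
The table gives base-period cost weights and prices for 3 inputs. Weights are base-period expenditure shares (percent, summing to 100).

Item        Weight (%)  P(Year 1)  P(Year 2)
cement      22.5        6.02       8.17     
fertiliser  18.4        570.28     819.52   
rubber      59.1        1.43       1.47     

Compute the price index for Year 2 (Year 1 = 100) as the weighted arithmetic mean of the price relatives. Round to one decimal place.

117.7

cement: 22.5 × (8.17/6.02) = 22.5 × 1.357143 = 30.5357
fertiliser: 18.4 × (819.52/570.28) = 18.4 × 1.437048 = 26.4417
rubber: 59.1 × (1.47/1.43) = 59.1 × 1.027972 = 60.7531
Index = Σ wᵢ·(p₁ᵢ/p₀ᵢ) = 30.5357 + 26.4417 + 60.7531 = 117.7306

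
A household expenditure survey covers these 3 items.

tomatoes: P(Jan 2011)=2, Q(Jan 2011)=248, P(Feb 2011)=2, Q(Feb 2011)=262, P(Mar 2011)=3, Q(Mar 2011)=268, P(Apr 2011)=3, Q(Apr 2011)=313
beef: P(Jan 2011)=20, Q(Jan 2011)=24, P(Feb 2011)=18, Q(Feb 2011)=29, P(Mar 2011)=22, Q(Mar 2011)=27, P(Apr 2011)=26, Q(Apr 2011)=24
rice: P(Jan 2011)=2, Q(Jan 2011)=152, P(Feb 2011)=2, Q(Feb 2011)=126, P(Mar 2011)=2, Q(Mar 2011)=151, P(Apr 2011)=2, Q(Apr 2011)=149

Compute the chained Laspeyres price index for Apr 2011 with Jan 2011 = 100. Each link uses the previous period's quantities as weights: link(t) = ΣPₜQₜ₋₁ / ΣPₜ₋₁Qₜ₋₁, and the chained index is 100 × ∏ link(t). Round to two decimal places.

Link Jan 2011→Feb 2011:
ΣP(Feb 2011)Q(Jan 2011) = 2×248 + 18×24 + 2×152 = 496 + 432 + 304 = 1232
ΣP(Jan 2011)Q(Jan 2011) = 2×248 + 20×24 + 2×152 = 496 + 480 + 304 = 1280
link = 1232/1280 = 0.962500
Link Feb 2011→Mar 2011:
ΣP(Mar 2011)Q(Feb 2011) = 3×262 + 22×29 + 2×126 = 786 + 638 + 252 = 1676
ΣP(Feb 2011)Q(Feb 2011) = 2×262 + 18×29 + 2×126 = 524 + 522 + 252 = 1298
link = 1676/1298 = 1.291217
Link Mar 2011→Apr 2011:
ΣP(Apr 2011)Q(Mar 2011) = 3×268 + 26×27 + 2×151 = 804 + 702 + 302 = 1808
ΣP(Mar 2011)Q(Mar 2011) = 3×268 + 22×27 + 2×151 = 804 + 594 + 302 = 1700
link = 1808/1700 = 1.063529
Chained index = 100 × 0.962500 × 1.291217 × 1.063529 = 132.1751

132.18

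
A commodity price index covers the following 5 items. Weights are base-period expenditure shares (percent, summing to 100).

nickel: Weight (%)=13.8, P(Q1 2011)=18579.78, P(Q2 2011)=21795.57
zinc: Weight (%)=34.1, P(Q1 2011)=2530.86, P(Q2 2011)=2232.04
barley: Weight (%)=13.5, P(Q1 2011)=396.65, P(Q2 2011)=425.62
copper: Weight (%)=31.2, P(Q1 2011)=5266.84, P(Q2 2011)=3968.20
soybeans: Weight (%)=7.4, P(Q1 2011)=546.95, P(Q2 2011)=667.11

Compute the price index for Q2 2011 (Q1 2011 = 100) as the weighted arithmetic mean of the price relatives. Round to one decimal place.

93.3

nickel: 13.8 × (21795.57/18579.78) = 13.8 × 1.173080 = 16.1885
zinc: 34.1 × (2232.04/2530.86) = 34.1 × 0.881929 = 30.0738
barley: 13.5 × (425.62/396.65) = 13.5 × 1.073037 = 14.4860
copper: 31.2 × (3968.20/5266.84) = 31.2 × 0.753431 = 23.5070
soybeans: 7.4 × (667.11/546.95) = 7.4 × 1.219691 = 9.0257
Index = Σ wᵢ·(p₁ᵢ/p₀ᵢ) = 16.1885 + 30.0738 + 14.4860 + 23.5070 + 9.0257 = 93.2811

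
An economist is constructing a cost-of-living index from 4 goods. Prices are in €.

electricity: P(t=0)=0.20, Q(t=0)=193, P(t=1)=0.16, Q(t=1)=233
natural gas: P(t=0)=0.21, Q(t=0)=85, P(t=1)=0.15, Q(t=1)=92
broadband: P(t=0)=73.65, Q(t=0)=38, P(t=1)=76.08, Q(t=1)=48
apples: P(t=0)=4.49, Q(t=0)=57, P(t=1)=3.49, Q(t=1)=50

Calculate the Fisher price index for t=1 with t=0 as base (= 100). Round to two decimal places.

101.04

Laspeyres component (base-period weights):
ΣP(t=1)Q(t=0) = 0.16×193 + 0.15×85 + 76.08×38 + 3.49×57 = 30.88 + 12.75 + 2891.04 + 198.93 = 3133.6
ΣP(t=0)Q(t=0) = 0.20×193 + 0.21×85 + 73.65×38 + 4.49×57 = 38.6 + 17.85 + 2798.7 + 255.93 = 3111.08
L = 3133.6 / 3111.08 × 100 = 100.7239
Paasche component (current-period weights):
ΣP(t=1)Q(t=1) = 0.16×233 + 0.15×92 + 76.08×48 + 3.49×50 = 37.28 + 13.8 + 3651.84 + 174.5 = 3877.42
ΣP(t=0)Q(t=1) = 0.20×233 + 0.21×92 + 73.65×48 + 4.49×50 = 46.6 + 19.32 + 3535.2 + 224.5 = 3825.62
P = 3877.42 / 3825.62 × 100 = 101.3540
Fisher = √(L × P) = √(100.7239 × 101.3540) = 101.0385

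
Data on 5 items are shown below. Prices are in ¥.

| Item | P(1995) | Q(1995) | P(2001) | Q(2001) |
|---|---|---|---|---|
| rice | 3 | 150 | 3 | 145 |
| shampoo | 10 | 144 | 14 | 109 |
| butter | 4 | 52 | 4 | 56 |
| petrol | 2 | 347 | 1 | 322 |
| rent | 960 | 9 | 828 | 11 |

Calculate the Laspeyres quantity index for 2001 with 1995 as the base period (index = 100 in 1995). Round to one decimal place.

113.3

Laspeyres quantity index uses base-period prices as weights.
ΣP(1995)·Q(2001) = 3×145 + 10×109 + 4×56 + 2×322 + 960×11 = 435 + 1090 + 224 + 644 + 10560 = 12953
ΣP(1995)·Q(1995) = 3×150 + 10×144 + 4×52 + 2×347 + 960×9 = 450 + 1440 + 208 + 694 + 8640 = 11432
Index = 12953 / 11432 × 100 = 113.3048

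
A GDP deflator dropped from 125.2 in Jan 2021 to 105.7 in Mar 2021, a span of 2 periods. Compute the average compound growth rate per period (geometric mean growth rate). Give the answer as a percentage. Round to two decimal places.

-8.12%

Growth factor = (105.7/125.2)^(1/2) = (0.844249)^(1/2) = 0.918830
Growth rate = 0.918830 − 1 = -0.081170 = -8.1170%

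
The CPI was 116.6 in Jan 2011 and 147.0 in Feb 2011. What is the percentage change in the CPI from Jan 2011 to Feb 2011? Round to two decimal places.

Change = (147.0 − 116.6) / 116.6 × 100
       = 30.4 / 116.6 × 100 = 26.0720%

26.07%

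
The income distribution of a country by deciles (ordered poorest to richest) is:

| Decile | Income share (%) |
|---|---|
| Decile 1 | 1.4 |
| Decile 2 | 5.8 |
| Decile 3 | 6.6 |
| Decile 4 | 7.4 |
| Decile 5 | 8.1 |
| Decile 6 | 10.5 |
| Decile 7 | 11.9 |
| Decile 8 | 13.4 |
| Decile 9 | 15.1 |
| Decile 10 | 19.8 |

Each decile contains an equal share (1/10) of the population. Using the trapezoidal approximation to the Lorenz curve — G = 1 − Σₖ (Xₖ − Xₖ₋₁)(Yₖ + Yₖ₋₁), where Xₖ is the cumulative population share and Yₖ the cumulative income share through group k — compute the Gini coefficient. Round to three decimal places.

Cumulative income shares Yₖ: 0.0140, 0.0720, 0.1380, 0.2120, 0.2930, 0.3980, 0.5170, 0.6510, 0.8020, 1.0000
Σ (Xₖ−Xₖ₋₁)(Yₖ+Yₖ₋₁) = (1/10)(0.0140+0.0000) + (1/10)(0.0720+0.0140) + (1/10)(0.1380+0.0720) + (1/10)(0.2120+0.1380) + (1/10)(0.2930+0.2120) + (1/10)(0.3980+0.2930) + (1/10)(0.5170+0.3980) + (1/10)(0.6510+0.5170) + (1/10)(0.8020+0.6510) + (1/10)(1.0000+0.8020)
  = 0.0014 + 0.0086 + 0.0210 + 0.0350 + 0.0505 + 0.0691 + 0.0915 + 0.1168 + 0.1453 + 0.1802 = 0.7194
G = 1 − 0.7194 = 0.2806

0.281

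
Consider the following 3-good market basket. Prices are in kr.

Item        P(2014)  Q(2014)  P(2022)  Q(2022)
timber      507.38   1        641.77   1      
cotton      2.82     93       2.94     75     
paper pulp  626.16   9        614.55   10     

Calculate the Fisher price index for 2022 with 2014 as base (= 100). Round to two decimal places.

100.52

Laspeyres component (base-period weights):
ΣP(2022)Q(2014) = 641.77×1 + 2.94×93 + 614.55×9 = 641.77 + 273.42 + 5530.95 = 6446.14
ΣP(2014)Q(2014) = 507.38×1 + 2.82×93 + 626.16×9 = 507.38 + 262.26 + 5635.44 = 6405.08
L = 6446.14 / 6405.08 × 100 = 100.6411
Paasche component (current-period weights):
ΣP(2022)Q(2022) = 641.77×1 + 2.94×75 + 614.55×10 = 641.77 + 220.5 + 6145.5 = 7007.77
ΣP(2014)Q(2022) = 507.38×1 + 2.82×75 + 626.16×10 = 507.38 + 211.5 + 6261.6 = 6980.48
P = 7007.77 / 6980.48 × 100 = 100.3909
Fisher = √(L × P) = √(100.6411 × 100.3909) = 100.5159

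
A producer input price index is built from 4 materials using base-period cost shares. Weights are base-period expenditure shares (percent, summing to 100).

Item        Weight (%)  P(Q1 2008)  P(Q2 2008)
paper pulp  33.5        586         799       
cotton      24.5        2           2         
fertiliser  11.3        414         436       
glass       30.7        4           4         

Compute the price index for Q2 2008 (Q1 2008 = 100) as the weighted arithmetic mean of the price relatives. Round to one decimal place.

paper pulp: 33.5 × (799/586) = 33.5 × 1.363481 = 45.6766
cotton: 24.5 × (2/2) = 24.5 × 1.000000 = 24.5000
fertiliser: 11.3 × (436/414) = 11.3 × 1.053140 = 11.9005
glass: 30.7 × (4/4) = 30.7 × 1.000000 = 30.7000
Index = Σ wᵢ·(p₁ᵢ/p₀ᵢ) = 45.6766 + 24.5000 + 11.9005 + 30.7000 = 112.7771

112.8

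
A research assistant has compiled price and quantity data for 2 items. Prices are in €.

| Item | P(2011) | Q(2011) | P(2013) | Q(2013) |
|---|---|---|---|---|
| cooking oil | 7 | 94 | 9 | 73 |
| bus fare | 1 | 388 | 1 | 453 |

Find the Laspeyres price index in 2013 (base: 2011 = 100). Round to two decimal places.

117.97

Laspeyres price index uses base-period quantities as weights.
ΣP(2013)·Q(2011) = 9×94 + 1×388 = 846 + 388 = 1234
ΣP(2011)·Q(2011) = 7×94 + 1×388 = 658 + 388 = 1046
Index = 1234 / 1046 × 100 = 117.9732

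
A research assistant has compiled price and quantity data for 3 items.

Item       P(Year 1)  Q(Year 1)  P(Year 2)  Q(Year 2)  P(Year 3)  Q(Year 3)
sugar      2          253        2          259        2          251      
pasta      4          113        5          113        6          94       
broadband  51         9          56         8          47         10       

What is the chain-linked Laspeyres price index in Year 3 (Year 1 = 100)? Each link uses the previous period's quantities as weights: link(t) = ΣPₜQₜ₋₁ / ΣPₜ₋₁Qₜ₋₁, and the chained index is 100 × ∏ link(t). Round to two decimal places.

114.13

Link Year 1→Year 2:
ΣP(Year 2)Q(Year 1) = 2×253 + 5×113 + 56×9 = 506 + 565 + 504 = 1575
ΣP(Year 1)Q(Year 1) = 2×253 + 4×113 + 51×9 = 506 + 452 + 459 = 1417
link = 1575/1417 = 1.111503
Link Year 2→Year 3:
ΣP(Year 3)Q(Year 2) = 2×259 + 6×113 + 47×8 = 518 + 678 + 376 = 1572
ΣP(Year 2)Q(Year 2) = 2×259 + 5×113 + 56×8 = 518 + 565 + 448 = 1531
link = 1572/1531 = 1.026780
Chained index = 100 × 1.111503 × 1.026780 = 114.1269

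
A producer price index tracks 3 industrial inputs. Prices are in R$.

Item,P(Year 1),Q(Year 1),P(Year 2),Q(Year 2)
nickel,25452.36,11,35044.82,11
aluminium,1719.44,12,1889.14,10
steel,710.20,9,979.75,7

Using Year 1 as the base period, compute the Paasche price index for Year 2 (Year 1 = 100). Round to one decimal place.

Paasche price index uses current-period quantities as weights.
ΣP(Year 2)·Q(Year 2) = 35044.82×11 + 1889.14×10 + 979.75×7 = 385493.02 + 18891.4 + 6858.25 = 411242.67
ΣP(Year 1)·Q(Year 2) = 25452.36×11 + 1719.44×10 + 710.20×7 = 279975.96 + 17194.4 + 4971.4 = 302141.76
Index = 411242.67 / 302141.76 × 100 = 136.1092

136.1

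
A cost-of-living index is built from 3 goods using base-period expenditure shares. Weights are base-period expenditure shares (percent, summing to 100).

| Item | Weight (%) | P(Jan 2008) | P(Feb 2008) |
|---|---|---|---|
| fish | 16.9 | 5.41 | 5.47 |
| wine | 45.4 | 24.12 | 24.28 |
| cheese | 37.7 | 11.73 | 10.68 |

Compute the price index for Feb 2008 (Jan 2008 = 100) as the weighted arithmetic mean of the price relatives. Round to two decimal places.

fish: 16.9 × (5.47/5.41) = 16.9 × 1.011091 = 17.0874
wine: 45.4 × (24.28/24.12) = 45.4 × 1.006633 = 45.7012
cheese: 37.7 × (10.68/11.73) = 37.7 × 0.910486 = 34.3253
Index = Σ wᵢ·(p₁ᵢ/p₀ᵢ) = 17.0874 + 45.7012 + 34.3253 = 97.1139

97.11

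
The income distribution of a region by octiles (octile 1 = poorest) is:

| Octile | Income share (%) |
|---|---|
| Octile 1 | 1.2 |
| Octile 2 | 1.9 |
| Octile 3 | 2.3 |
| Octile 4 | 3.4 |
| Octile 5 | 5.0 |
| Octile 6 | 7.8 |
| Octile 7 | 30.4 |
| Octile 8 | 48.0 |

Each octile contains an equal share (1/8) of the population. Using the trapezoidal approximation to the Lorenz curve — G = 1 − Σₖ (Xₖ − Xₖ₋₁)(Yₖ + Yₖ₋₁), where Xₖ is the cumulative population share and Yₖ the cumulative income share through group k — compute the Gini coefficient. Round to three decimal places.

Cumulative income shares Yₖ: 0.0120, 0.0310, 0.0540, 0.0880, 0.1380, 0.2160, 0.5200, 1.0000
Σ (Xₖ−Xₖ₋₁)(Yₖ+Yₖ₋₁) = (1/8)(0.0120+0.0000) + (1/8)(0.0310+0.0120) + (1/8)(0.0540+0.0310) + (1/8)(0.0880+0.0540) + (1/8)(0.1380+0.0880) + (1/8)(0.2160+0.1380) + (1/8)(0.5200+0.2160) + (1/8)(1.0000+0.5200)
  = 0.0015 + 0.0054 + 0.0106 + 0.0177 + 0.0283 + 0.0443 + 0.0920 + 0.1900 = 0.3897
G = 1 − 0.3897 = 0.6102

0.610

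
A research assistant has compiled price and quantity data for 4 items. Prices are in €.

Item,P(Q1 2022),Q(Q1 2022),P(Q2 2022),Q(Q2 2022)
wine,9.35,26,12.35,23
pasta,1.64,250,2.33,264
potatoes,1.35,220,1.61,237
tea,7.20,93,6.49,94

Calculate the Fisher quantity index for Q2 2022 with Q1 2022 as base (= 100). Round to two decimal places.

Laspeyres component (base-period weights):
ΣP(Q1 2022)Q(Q2 2022) = 9.35×23 + 1.64×264 + 1.35×237 + 7.20×94 = 215.05 + 432.96 + 319.95 + 676.8 = 1644.76
ΣP(Q1 2022)Q(Q1 2022) = 9.35×26 + 1.64×250 + 1.35×220 + 7.20×93 = 243.1 + 410 + 297 + 669.6 = 1619.7
L = 1644.76 / 1619.7 × 100 = 101.5472
Paasche component (current-period weights):
ΣP(Q2 2022)Q(Q2 2022) = 12.35×23 + 2.33×264 + 1.61×237 + 6.49×94 = 284.05 + 615.12 + 381.57 + 610.06 = 1890.8
ΣP(Q2 2022)Q(Q1 2022) = 12.35×26 + 2.33×250 + 1.61×220 + 6.49×93 = 321.1 + 582.5 + 354.2 + 603.57 = 1861.37
P = 1890.8 / 1861.37 × 100 = 101.5811
Fisher = √(L × P) = √(101.5472 × 101.5811) = 101.5641

101.56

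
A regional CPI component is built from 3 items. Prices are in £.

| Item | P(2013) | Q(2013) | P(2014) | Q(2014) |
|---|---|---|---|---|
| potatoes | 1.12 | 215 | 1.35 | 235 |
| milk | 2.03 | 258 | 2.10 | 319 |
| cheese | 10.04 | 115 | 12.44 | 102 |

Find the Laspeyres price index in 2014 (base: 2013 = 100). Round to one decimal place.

117.9

Laspeyres price index uses base-period quantities as weights.
ΣP(2014)·Q(2013) = 1.35×215 + 2.10×258 + 12.44×115 = 290.25 + 541.8 + 1430.6 = 2262.65
ΣP(2013)·Q(2013) = 1.12×215 + 2.03×258 + 10.04×115 = 240.8 + 523.74 + 1154.6 = 1919.14
Index = 2262.65 / 1919.14 × 100 = 117.8992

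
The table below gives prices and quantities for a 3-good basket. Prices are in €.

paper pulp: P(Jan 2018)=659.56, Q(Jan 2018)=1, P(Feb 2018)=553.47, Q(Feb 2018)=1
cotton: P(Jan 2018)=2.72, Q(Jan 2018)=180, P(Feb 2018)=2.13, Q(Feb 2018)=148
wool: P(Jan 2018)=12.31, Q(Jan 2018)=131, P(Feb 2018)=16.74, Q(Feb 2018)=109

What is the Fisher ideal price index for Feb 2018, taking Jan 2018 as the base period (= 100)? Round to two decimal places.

112.68

Laspeyres component (base-period weights):
ΣP(Feb 2018)Q(Jan 2018) = 553.47×1 + 2.13×180 + 16.74×131 = 553.47 + 383.4 + 2192.94 = 3129.81
ΣP(Jan 2018)Q(Jan 2018) = 659.56×1 + 2.72×180 + 12.31×131 = 659.56 + 489.6 + 1612.61 = 2761.77
L = 3129.81 / 2761.77 × 100 = 113.3262
Paasche component (current-period weights):
ΣP(Feb 2018)Q(Feb 2018) = 553.47×1 + 2.13×148 + 16.74×109 = 553.47 + 315.24 + 1824.66 = 2693.37
ΣP(Jan 2018)Q(Feb 2018) = 659.56×1 + 2.72×148 + 12.31×109 = 659.56 + 402.56 + 1341.79 = 2403.91
P = 2693.37 / 2403.91 × 100 = 112.0412
Fisher = √(L × P) = √(113.3262 × 112.0412) = 112.6819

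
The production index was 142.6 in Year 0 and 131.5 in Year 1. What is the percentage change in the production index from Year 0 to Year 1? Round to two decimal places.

Change = (131.5 − 142.6) / 142.6 × 100
       = -11.1 / 142.6 × 100 = -7.7840%

-7.78%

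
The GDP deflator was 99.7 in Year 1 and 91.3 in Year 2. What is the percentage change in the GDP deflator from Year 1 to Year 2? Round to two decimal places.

Change = (91.3 − 99.7) / 99.7 × 100
       = -8.4 / 99.7 × 100 = -8.4253%

-8.43%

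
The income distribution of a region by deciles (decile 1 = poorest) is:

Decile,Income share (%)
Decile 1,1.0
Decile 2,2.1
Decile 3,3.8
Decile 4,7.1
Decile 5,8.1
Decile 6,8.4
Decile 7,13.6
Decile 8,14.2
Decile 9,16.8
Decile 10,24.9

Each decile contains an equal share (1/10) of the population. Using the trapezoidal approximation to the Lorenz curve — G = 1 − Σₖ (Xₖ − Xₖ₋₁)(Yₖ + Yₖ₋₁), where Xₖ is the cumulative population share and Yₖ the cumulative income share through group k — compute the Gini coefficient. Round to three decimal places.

Cumulative income shares Yₖ: 0.0100, 0.0310, 0.0690, 0.1400, 0.2210, 0.3050, 0.4410, 0.5830, 0.7510, 1.0000
Σ (Xₖ−Xₖ₋₁)(Yₖ+Yₖ₋₁) = (1/10)(0.0100+0.0000) + (1/10)(0.0310+0.0100) + (1/10)(0.0690+0.0310) + (1/10)(0.1400+0.0690) + (1/10)(0.2210+0.1400) + (1/10)(0.3050+0.2210) + (1/10)(0.4410+0.3050) + (1/10)(0.5830+0.4410) + (1/10)(0.7510+0.5830) + (1/10)(1.0000+0.7510)
  = 0.0010 + 0.0041 + 0.0100 + 0.0209 + 0.0361 + 0.0526 + 0.0746 + 0.1024 + 0.1334 + 0.1751 = 0.6102
G = 1 − 0.6102 = 0.3898

0.390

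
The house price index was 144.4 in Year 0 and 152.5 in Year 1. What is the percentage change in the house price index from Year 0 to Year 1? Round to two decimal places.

Change = (152.5 − 144.4) / 144.4 × 100
       = 8.1 / 144.4 × 100 = 5.6094%

5.61%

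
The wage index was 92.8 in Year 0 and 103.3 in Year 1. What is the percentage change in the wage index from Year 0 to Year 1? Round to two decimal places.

11.31%

Change = (103.3 − 92.8) / 92.8 × 100
       = 10.5 / 92.8 × 100 = 11.3147%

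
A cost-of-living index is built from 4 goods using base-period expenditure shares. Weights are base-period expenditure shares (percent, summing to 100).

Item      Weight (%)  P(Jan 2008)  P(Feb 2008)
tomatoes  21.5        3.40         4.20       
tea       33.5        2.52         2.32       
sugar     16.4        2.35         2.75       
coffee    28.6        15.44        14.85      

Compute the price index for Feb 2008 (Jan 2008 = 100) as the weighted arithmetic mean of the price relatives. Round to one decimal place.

104.1

tomatoes: 21.5 × (4.20/3.40) = 21.5 × 1.235294 = 26.5588
tea: 33.5 × (2.32/2.52) = 33.5 × 0.920635 = 30.8413
sugar: 16.4 × (2.75/2.35) = 16.4 × 1.170213 = 19.1915
coffee: 28.6 × (14.85/15.44) = 28.6 × 0.961788 = 27.5071
Index = Σ wᵢ·(p₁ᵢ/p₀ᵢ) = 26.5588 + 30.8413 + 19.1915 + 27.5071 = 104.0987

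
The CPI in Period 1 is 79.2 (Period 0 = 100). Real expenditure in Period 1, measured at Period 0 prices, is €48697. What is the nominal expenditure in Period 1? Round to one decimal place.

Nominal = Real × (Index/100) = 48697 × (79.2/100)
        = 48697 × 0.792 = 38568.0240

38568.0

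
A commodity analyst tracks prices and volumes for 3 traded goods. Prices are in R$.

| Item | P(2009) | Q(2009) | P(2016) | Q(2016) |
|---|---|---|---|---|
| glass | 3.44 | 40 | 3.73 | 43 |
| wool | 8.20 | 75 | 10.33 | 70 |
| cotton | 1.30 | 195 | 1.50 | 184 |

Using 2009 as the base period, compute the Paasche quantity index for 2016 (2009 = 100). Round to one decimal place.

95.3

Paasche quantity index uses current-period prices as weights.
ΣP(2016)·Q(2016) = 3.73×43 + 10.33×70 + 1.50×184 = 160.39 + 723.1 + 276 = 1159.49
ΣP(2016)·Q(2009) = 3.73×40 + 10.33×75 + 1.50×195 = 149.2 + 774.75 + 292.5 = 1216.45
Index = 1159.49 / 1216.45 × 100 = 95.3175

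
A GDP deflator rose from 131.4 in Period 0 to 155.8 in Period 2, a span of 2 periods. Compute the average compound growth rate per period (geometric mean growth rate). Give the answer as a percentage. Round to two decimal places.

8.89%

Growth factor = (155.8/131.4)^(1/2) = (1.185693)^(1/2) = 1.088895
Growth rate = 1.088895 − 1 = 0.088895 = 8.8895%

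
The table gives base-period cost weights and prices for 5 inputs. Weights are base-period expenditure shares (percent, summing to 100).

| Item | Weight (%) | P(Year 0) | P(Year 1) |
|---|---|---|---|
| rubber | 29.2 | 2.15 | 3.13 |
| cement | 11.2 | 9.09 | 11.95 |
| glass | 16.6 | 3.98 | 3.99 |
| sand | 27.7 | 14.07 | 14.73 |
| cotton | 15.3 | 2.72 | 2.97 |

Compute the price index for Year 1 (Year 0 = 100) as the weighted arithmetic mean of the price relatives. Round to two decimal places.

rubber: 29.2 × (3.13/2.15) = 29.2 × 1.455814 = 42.5098
cement: 11.2 × (11.95/9.09) = 11.2 × 1.314631 = 14.7239
glass: 16.6 × (3.99/3.98) = 16.6 × 1.002513 = 16.6417
sand: 27.7 × (14.73/14.07) = 27.7 × 1.046908 = 28.9994
cotton: 15.3 × (2.97/2.72) = 15.3 × 1.091912 = 16.7063
Index = Σ wᵢ·(p₁ᵢ/p₀ᵢ) = 42.5098 + 14.7239 + 16.6417 + 28.9994 + 16.7063 = 119.5810

119.58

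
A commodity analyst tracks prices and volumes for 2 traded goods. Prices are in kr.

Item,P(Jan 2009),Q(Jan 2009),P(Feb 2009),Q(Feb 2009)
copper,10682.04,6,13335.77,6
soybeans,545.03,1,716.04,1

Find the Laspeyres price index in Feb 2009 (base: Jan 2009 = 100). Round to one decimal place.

124.9

Laspeyres price index uses base-period quantities as weights.
ΣP(Feb 2009)·Q(Jan 2009) = 13335.77×6 + 716.04×1 = 80014.62 + 716.04 = 80730.66
ΣP(Jan 2009)·Q(Jan 2009) = 10682.04×6 + 545.03×1 = 64092.24 + 545.03 = 64637.27
Index = 80730.66 / 64637.27 × 100 = 124.8980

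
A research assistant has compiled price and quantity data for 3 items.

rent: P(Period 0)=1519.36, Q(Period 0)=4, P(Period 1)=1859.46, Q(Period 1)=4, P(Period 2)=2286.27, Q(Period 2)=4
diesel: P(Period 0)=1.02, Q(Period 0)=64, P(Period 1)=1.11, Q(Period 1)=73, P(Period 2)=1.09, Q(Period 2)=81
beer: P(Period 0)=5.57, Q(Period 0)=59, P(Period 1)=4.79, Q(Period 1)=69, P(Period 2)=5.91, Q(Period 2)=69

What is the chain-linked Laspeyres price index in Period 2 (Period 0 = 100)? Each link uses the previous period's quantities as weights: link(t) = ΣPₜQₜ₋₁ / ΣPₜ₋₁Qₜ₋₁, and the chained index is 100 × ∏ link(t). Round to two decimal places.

147.75

Link Period 0→Period 1:
ΣP(Period 1)Q(Period 0) = 1859.46×4 + 1.11×64 + 4.79×59 = 7437.84 + 71.04 + 282.61 = 7791.49
ΣP(Period 0)Q(Period 0) = 1519.36×4 + 1.02×64 + 5.57×59 = 6077.44 + 65.28 + 328.63 = 6471.35
link = 7791.49/6471.35 = 1.203998
Link Period 1→Period 2:
ΣP(Period 2)Q(Period 1) = 2286.27×4 + 1.09×73 + 5.91×69 = 9145.08 + 79.57 + 407.79 = 9632.44
ΣP(Period 1)Q(Period 1) = 1859.46×4 + 1.11×73 + 4.79×69 = 7437.84 + 81.03 + 330.51 = 7849.38
link = 9632.44/7849.38 = 1.227159
Chained index = 100 × 1.203998 × 1.227159 = 147.7497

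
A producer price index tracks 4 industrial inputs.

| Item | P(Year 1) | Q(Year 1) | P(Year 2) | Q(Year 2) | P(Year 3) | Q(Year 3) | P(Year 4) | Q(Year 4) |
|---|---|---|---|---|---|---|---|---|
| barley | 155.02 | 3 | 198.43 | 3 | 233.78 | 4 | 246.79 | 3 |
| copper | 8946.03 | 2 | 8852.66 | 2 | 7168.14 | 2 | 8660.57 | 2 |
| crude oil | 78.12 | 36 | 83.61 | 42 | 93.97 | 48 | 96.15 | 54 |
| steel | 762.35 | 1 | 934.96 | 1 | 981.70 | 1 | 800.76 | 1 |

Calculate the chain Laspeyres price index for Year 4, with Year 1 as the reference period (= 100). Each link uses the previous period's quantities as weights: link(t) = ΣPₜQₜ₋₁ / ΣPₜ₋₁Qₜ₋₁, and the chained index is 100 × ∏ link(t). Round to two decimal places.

Link Year 1→Year 2:
ΣP(Year 2)Q(Year 1) = 198.43×3 + 8852.66×2 + 83.61×36 + 934.96×1 = 595.29 + 17705.32 + 3009.96 + 934.96 = 22245.53
ΣP(Year 1)Q(Year 1) = 155.02×3 + 8946.03×2 + 78.12×36 + 762.35×1 = 465.06 + 17892.06 + 2812.32 + 762.35 = 21931.79
link = 22245.53/21931.79 = 1.014305
Link Year 2→Year 3:
ΣP(Year 3)Q(Year 2) = 233.78×3 + 7168.14×2 + 93.97×42 + 981.70×1 = 701.34 + 14336.28 + 3946.74 + 981.7 = 19966.06
ΣP(Year 2)Q(Year 2) = 198.43×3 + 8852.66×2 + 83.61×42 + 934.96×1 = 595.29 + 17705.32 + 3511.62 + 934.96 = 22747.19
link = 19966.06/22747.19 = 0.877737
Link Year 3→Year 4:
ΣP(Year 4)Q(Year 3) = 246.79×4 + 8660.57×2 + 96.15×48 + 800.76×1 = 987.16 + 17321.14 + 4615.2 + 800.76 = 23724.26
ΣP(Year 3)Q(Year 3) = 233.78×4 + 7168.14×2 + 93.97×48 + 981.70×1 = 935.12 + 14336.28 + 4510.56 + 981.7 = 20763.66
link = 23724.26/20763.66 = 1.142586
Chained index = 100 × 1.014305 × 0.877737 × 1.142586 = 101.7237

101.72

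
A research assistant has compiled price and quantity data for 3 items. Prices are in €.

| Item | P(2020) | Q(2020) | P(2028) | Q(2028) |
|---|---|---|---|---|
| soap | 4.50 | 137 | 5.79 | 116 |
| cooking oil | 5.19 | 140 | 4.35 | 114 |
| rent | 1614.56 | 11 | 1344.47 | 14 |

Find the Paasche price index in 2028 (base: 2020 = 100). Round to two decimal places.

Paasche price index uses current-period quantities as weights.
ΣP(2028)·Q(2028) = 5.79×116 + 4.35×114 + 1344.47×14 = 671.64 + 495.9 + 18822.58 = 19990.12
ΣP(2020)·Q(2028) = 4.50×116 + 5.19×114 + 1614.56×14 = 522 + 591.66 + 22603.84 = 23717.5
Index = 19990.12 / 23717.5 × 100 = 84.2843

84.28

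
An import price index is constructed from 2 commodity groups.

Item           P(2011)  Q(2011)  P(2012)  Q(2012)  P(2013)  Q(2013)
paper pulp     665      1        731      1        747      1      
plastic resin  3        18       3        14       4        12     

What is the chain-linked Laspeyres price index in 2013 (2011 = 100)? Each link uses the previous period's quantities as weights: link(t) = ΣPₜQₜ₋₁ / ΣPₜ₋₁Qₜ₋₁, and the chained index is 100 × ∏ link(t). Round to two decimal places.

113.42

Link 2011→2012:
ΣP(2012)Q(2011) = 731×1 + 3×18 = 731 + 54 = 785
ΣP(2011)Q(2011) = 665×1 + 3×18 = 665 + 54 = 719
link = 785/719 = 1.091794
Link 2012→2013:
ΣP(2013)Q(2012) = 747×1 + 4×14 = 747 + 56 = 803
ΣP(2012)Q(2012) = 731×1 + 3×14 = 731 + 42 = 773
link = 803/773 = 1.038810
Chained index = 100 × 1.091794 × 1.038810 = 113.4167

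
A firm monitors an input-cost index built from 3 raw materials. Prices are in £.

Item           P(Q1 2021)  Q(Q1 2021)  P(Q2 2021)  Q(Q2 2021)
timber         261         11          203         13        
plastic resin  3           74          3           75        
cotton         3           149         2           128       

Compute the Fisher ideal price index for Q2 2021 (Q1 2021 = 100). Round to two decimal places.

77.86

Laspeyres component (base-period weights):
ΣP(Q2 2021)Q(Q1 2021) = 203×11 + 3×74 + 2×149 = 2233 + 222 + 298 = 2753
ΣP(Q1 2021)Q(Q1 2021) = 261×11 + 3×74 + 3×149 = 2871 + 222 + 447 = 3540
L = 2753 / 3540 × 100 = 77.7684
Paasche component (current-period weights):
ΣP(Q2 2021)Q(Q2 2021) = 203×13 + 3×75 + 2×128 = 2639 + 225 + 256 = 3120
ΣP(Q1 2021)Q(Q2 2021) = 261×13 + 3×75 + 3×128 = 3393 + 225 + 384 = 4002
P = 3120 / 4002 × 100 = 77.9610
Fisher = √(L × P) = √(77.7684 × 77.9610) = 77.8646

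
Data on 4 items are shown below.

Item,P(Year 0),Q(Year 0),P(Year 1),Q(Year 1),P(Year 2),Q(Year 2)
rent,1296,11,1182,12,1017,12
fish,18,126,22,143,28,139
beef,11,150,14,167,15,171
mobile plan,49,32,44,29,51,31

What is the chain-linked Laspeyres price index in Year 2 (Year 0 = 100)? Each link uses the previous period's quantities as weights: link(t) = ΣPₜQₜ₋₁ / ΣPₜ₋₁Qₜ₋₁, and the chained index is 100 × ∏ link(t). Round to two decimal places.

Link Year 0→Year 1:
ΣP(Year 1)Q(Year 0) = 1182×11 + 22×126 + 14×150 + 44×32 = 13002 + 2772 + 2100 + 1408 = 19282
ΣP(Year 0)Q(Year 0) = 1296×11 + 18×126 + 11×150 + 49×32 = 14256 + 2268 + 1650 + 1568 = 19742
link = 19282/19742 = 0.976699
Link Year 1→Year 2:
ΣP(Year 2)Q(Year 1) = 1017×12 + 28×143 + 15×167 + 51×29 = 12204 + 4004 + 2505 + 1479 = 20192
ΣP(Year 1)Q(Year 1) = 1182×12 + 22×143 + 14×167 + 44×29 = 14184 + 3146 + 2338 + 1276 = 20944
link = 20192/20944 = 0.964095
Chained index = 100 × 0.976699 × 0.964095 = 94.1631

94.16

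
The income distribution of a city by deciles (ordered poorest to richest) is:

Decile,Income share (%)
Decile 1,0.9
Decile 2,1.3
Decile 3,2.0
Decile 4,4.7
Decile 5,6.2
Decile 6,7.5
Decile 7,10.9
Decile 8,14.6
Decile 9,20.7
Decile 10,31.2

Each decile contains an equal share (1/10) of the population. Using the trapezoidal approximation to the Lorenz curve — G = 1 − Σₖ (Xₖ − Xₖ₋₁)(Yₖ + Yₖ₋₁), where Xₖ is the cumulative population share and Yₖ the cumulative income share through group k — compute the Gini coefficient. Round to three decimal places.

Cumulative income shares Yₖ: 0.0090, 0.0220, 0.0420, 0.0890, 0.1510, 0.2260, 0.3350, 0.4810, 0.6880, 1.0000
Σ (Xₖ−Xₖ₋₁)(Yₖ+Yₖ₋₁) = (1/10)(0.0090+0.0000) + (1/10)(0.0220+0.0090) + (1/10)(0.0420+0.0220) + (1/10)(0.0890+0.0420) + (1/10)(0.1510+0.0890) + (1/10)(0.2260+0.1510) + (1/10)(0.3350+0.2260) + (1/10)(0.4810+0.3350) + (1/10)(0.6880+0.4810) + (1/10)(1.0000+0.6880)
  = 0.0009 + 0.0031 + 0.0064 + 0.0131 + 0.0240 + 0.0377 + 0.0561 + 0.0816 + 0.1169 + 0.1688 = 0.5086
G = 1 − 0.5086 = 0.4914

0.491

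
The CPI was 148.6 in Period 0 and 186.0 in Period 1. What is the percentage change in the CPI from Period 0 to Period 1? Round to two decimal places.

Change = (186.0 − 148.6) / 148.6 × 100
       = 37.4 / 148.6 × 100 = 25.1682%

25.17%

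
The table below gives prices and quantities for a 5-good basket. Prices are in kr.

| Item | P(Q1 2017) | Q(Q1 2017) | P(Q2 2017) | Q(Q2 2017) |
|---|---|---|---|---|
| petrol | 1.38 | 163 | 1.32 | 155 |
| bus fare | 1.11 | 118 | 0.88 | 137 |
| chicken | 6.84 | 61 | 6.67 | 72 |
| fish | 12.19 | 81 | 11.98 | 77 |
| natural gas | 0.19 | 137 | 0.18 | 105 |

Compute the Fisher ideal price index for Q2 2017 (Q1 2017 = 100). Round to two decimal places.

Laspeyres component (base-period weights):
ΣP(Q2 2017)Q(Q1 2017) = 1.32×163 + 0.88×118 + 6.67×61 + 11.98×81 + 0.18×137 = 215.16 + 103.84 + 406.87 + 970.38 + 24.66 = 1720.91
ΣP(Q1 2017)Q(Q1 2017) = 1.38×163 + 1.11×118 + 6.84×61 + 12.19×81 + 0.19×137 = 224.94 + 130.98 + 417.24 + 987.39 + 26.03 = 1786.58
L = 1720.91 / 1786.58 × 100 = 96.3243
Paasche component (current-period weights):
ΣP(Q2 2017)Q(Q2 2017) = 1.32×155 + 0.88×137 + 6.67×72 + 11.98×77 + 0.18×105 = 204.6 + 120.56 + 480.24 + 922.46 + 18.9 = 1746.76
ΣP(Q1 2017)Q(Q2 2017) = 1.38×155 + 1.11×137 + 6.84×72 + 12.19×77 + 0.19×105 = 213.9 + 152.07 + 492.48 + 938.63 + 19.95 = 1817.03
P = 1746.76 / 1817.03 × 100 = 96.1327
Fisher = √(L × P) = √(96.3243 × 96.1327) = 96.2284

96.23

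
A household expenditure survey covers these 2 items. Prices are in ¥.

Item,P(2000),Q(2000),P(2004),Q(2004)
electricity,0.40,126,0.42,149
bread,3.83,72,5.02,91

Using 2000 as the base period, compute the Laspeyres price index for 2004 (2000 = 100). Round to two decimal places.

127.04

Laspeyres price index uses base-period quantities as weights.
ΣP(2004)·Q(2000) = 0.42×126 + 5.02×72 = 52.92 + 361.44 = 414.36
ΣP(2000)·Q(2000) = 0.40×126 + 3.83×72 = 50.4 + 275.76 = 326.16
Index = 414.36 / 326.16 × 100 = 127.0419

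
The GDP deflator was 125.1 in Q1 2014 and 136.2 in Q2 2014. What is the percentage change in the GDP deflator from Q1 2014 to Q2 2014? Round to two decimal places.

Change = (136.2 − 125.1) / 125.1 × 100
       = 11.1 / 125.1 × 100 = 8.8729%

8.87%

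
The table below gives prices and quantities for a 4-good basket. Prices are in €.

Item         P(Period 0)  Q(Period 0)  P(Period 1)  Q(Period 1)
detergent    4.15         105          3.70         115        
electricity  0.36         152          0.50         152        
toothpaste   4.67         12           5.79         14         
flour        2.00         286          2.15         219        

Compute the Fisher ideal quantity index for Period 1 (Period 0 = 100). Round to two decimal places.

92.13

Laspeyres component (base-period weights):
ΣP(Period 0)Q(Period 1) = 4.15×115 + 0.36×152 + 4.67×14 + 2.00×219 = 477.25 + 54.72 + 65.38 + 438 = 1035.35
ΣP(Period 0)Q(Period 0) = 4.15×105 + 0.36×152 + 4.67×12 + 2.00×286 = 435.75 + 54.72 + 56.04 + 572 = 1118.51
L = 1035.35 / 1118.51 × 100 = 92.5651
Paasche component (current-period weights):
ΣP(Period 1)Q(Period 1) = 3.70×115 + 0.50×152 + 5.79×14 + 2.15×219 = 425.5 + 76 + 81.06 + 470.85 = 1053.41
ΣP(Period 1)Q(Period 0) = 3.70×105 + 0.50×152 + 5.79×12 + 2.15×286 = 388.5 + 76 + 69.48 + 614.9 = 1148.88
P = 1053.41 / 1148.88 × 100 = 91.6902
Fisher = √(L × P) = √(92.5651 × 91.6902) = 92.1266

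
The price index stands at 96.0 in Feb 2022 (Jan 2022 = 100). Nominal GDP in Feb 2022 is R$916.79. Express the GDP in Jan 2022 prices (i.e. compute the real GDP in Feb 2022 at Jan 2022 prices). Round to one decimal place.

955.0

Real = Nominal ÷ (Index/100) = 916.79 ÷ (96.0/100)
     = 916.79 ÷ 0.960 = 954.9896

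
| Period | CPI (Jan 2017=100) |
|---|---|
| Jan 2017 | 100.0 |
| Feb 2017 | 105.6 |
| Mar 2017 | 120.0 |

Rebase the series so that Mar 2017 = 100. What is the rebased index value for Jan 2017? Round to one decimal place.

83.3

Rebased(Jan 2017) = 100.0 / 120.0 × 100 = 83.3333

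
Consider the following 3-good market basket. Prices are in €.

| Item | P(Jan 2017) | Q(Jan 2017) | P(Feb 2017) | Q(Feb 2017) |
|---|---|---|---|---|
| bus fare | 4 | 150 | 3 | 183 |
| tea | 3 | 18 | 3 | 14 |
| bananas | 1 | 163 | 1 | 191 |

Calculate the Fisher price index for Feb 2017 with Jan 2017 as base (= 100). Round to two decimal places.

Laspeyres component (base-period weights):
ΣP(Feb 2017)Q(Jan 2017) = 3×150 + 3×18 + 1×163 = 450 + 54 + 163 = 667
ΣP(Jan 2017)Q(Jan 2017) = 4×150 + 3×18 + 1×163 = 600 + 54 + 163 = 817
L = 667 / 817 × 100 = 81.6401
Paasche component (current-period weights):
ΣP(Feb 2017)Q(Feb 2017) = 3×183 + 3×14 + 1×191 = 549 + 42 + 191 = 782
ΣP(Jan 2017)Q(Feb 2017) = 4×183 + 3×14 + 1×191 = 732 + 42 + 191 = 965
P = 782 / 965 × 100 = 81.0363
Fisher = √(L × P) = √(81.6401 × 81.0363) = 81.3376

81.34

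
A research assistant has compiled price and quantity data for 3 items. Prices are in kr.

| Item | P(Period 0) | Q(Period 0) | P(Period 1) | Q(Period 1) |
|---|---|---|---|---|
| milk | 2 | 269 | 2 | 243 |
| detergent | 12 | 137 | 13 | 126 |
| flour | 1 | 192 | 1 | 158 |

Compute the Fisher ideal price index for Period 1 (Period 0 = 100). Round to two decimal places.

105.81

Laspeyres component (base-period weights):
ΣP(Period 1)Q(Period 0) = 2×269 + 13×137 + 1×192 = 538 + 1781 + 192 = 2511
ΣP(Period 0)Q(Period 0) = 2×269 + 12×137 + 1×192 = 538 + 1644 + 192 = 2374
L = 2511 / 2374 × 100 = 105.7709
Paasche component (current-period weights):
ΣP(Period 1)Q(Period 1) = 2×243 + 13×126 + 1×158 = 486 + 1638 + 158 = 2282
ΣP(Period 0)Q(Period 1) = 2×243 + 12×126 + 1×158 = 486 + 1512 + 158 = 2156
P = 2282 / 2156 × 100 = 105.8442
Fisher = √(L × P) = √(105.7709 × 105.8442) = 105.8075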